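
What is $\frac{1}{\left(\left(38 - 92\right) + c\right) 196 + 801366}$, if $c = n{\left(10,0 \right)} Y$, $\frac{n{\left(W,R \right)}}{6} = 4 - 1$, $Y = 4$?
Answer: $\frac{1}{804894} \approx 1.2424 \cdot 10^{-6}$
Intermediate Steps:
$n{\left(W,R \right)} = 18$ ($n{\left(W,R \right)} = 6 \left(4 - 1\right) = 6 \cdot 3 = 18$)
$c = 72$ ($c = 18 \cdot 4 = 72$)
$\frac{1}{\left(\left(38 - 92\right) + c\right) 196 + 801366} = \frac{1}{\left(\left(38 - 92\right) + 72\right) 196 + 801366} = \frac{1}{\left(-54 + 72\right) 196 + 801366} = \frac{1}{18 \cdot 196 + 801366} = \frac{1}{3528 + 801366} = \frac{1}{804894}$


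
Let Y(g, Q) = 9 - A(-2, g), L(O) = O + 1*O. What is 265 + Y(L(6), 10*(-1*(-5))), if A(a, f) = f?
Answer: 262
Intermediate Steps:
L(O) = 2*O (L(O) = O + O = 2*O)
Y(g, Q) = 9 - g
265 + Y(L(6), 10*(-1*(-5))) = 265 + (9 - 2*6) = 265 + (9 - 1*12) = 265 + (9 - 12) = 265 - 3 = 262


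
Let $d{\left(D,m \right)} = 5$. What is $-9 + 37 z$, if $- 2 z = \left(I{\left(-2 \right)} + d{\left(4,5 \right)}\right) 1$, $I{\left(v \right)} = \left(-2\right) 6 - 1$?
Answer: $139$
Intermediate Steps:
$I{\left(v \right)} = -13$ ($I{\left(v \right)} = -12 - 1 = -13$)
$z = 4$ ($z = - \frac{\left(-13 + 5\right) 1}{2} = - \frac{\left(-8\right) 1}{2} = \left(- \frac{1}{2}\right) \left(-8\right) = 4$)
$-9 + 37 z = -9 + 37 \cdot 4 = -9 + 148 = 139$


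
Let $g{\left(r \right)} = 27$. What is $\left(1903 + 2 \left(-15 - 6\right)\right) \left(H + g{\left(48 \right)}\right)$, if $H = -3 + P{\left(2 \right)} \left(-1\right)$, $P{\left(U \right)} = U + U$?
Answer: $37220$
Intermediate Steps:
$P{\left(U \right)} = 2 U$
$H = -7$ ($H = -3 + 2 \cdot 2 \left(-1\right) = -3 + 4 \left(-1\right) = -3 - 4 = -7$)
$\left(1903 + 2 \left(-15 - 6\right)\right) \left(H + g{\left(48 \right)}\right) = \left(1903 + 2 \left(-15 - 6\right)\right) \left(-7 + 27\right) = \left(1903 + 2 \left(-21\right)\right) 20 = \left(1903 - 42\right) 20 = 1861 \cdot 20 = 37220$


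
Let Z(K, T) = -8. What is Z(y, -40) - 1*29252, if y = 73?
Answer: -29260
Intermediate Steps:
Z(y, -40) - 1*29252 = -8 - 1*29252 = -8 - 29252 = -29260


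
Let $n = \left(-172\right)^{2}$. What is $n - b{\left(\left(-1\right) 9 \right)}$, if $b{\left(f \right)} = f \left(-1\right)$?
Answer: $29575$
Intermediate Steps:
$b{\left(f \right)} = - f$
$n = 29584$
$n - b{\left(\left(-1\right) 9 \right)} = 29584 - - \left(-1\right) 9 = 29584 - \left(-1\right) \left(-9\right) = 29584 - 9 = 29575$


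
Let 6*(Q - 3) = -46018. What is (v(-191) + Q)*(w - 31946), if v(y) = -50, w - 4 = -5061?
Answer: 856619450/3 ≈ 2.8554e+8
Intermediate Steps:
Q = -23000/3 (Q = 3 + (1/6)*(-46018) = 3 - 23009/3 = -23000/3 ≈ -7666.7)
w = -5057 (w = 4 - 5061 = -5057)
(v(-191) + Q)*(w - 31946) = (-50 - 23000/3)*(-5057 - 31946) = -23150/3*(-37003) = 856619450/3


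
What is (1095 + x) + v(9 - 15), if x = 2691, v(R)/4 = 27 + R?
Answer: 3870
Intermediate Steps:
v(R) = 108 + 4*R (v(R) = 4*(27 + R) = 108 + 4*R)
(1095 + x) + v(9 - 15) = (1095 + 2691) + (108 + 4*(9 - 15)) = 3786 + (108 + 4*(-6)) = 3786 + (108 - 24) = 3786 + 84 = 3870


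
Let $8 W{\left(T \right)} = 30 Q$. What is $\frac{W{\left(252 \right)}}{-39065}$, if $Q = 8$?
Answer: $- \frac{6}{7813} \approx -0.00076795$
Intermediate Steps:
$W{\left(T \right)} = 30$ ($W{\left(T \right)} = \frac{30 \cdot 8}{8} = \frac{1}{8} \cdot 240 = 30$)
$\frac{W{\left(252 \right)}}{-39065} = \frac{30}{-39065} = 30 \left(- \frac{1}{39065}\right) = - \frac{6}{7813}$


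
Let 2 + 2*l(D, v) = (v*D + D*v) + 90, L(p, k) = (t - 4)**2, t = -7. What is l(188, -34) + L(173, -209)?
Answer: -6227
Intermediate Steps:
L(p, k) = 121 (L(p, k) = (-7 - 4)**2 = (-11)**2 = 121)
l(D, v) = 44 + D*v (l(D, v) = -1 + ((v*D + D*v) + 90)/2 = -1 + ((D*v + D*v) + 90)/2 = -1 + (2*D*v + 90)/2 = -1 + (90 + 2*D*v)/2 = -1 + (45 + D*v) = 44 + D*v)
l(188, -34) + L(173, -209) = (44 + 188*(-34)) + 121 = (44 - 6392) + 121 = -6348 + 121 = -6227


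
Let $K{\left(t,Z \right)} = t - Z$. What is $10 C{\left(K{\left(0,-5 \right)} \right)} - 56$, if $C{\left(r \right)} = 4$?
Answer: $-16$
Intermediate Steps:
$10 C{\left(K{\left(0,-5 \right)} \right)} - 56 = 10 \cdot 4 - 56 = 40 - 56 = -16$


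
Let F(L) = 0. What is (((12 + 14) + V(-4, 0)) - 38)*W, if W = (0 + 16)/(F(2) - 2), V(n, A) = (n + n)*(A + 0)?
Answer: 96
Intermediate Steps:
V(n, A) = 2*A*n (V(n, A) = (2*n)*A = 2*A*n)
W = -8 (W = (0 + 16)/(0 - 2) = 16/(-2) = 16*(-1/2) = -8)
(((12 + 14) + V(-4, 0)) - 38)*W = (((12 + 14) + 2*0*(-4)) - 38)*(-8) = ((26 + 0) - 38)*(-8) = (26 - 38)*(-8) = -12*(-8) = 96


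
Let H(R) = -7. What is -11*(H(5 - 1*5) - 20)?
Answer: 297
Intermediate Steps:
-11*(H(5 - 1*5) - 20) = -11*(-7 - 20) = -11*(-27) = 297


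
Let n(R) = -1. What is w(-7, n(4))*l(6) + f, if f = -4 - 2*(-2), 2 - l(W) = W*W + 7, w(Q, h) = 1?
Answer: -41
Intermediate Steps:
l(W) = -5 - W² (l(W) = 2 - (W*W + 7) = 2 - (W² + 7) = 2 - (7 + W²) = 2 + (-7 - W²) = -5 - W²)
f = 0 (f = -4 + 4 = 0)
w(-7, n(4))*l(6) + f = 1*(-5 - 1*6²) + 0 = 1*(-5 - 1*36) + 0 = 1*(-5 - 36) + 0 = 1*(-41) + 0 = -41 + 0 = -41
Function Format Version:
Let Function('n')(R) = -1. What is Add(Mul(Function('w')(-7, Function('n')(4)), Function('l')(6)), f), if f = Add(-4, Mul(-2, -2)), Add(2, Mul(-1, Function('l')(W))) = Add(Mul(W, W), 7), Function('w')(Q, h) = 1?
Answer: -41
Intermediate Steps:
Function('l')(W) = Add(-5, Mul(-1, Pow(W, 2))) (Function('l')(W) = Add(2, Mul(-1, Add(Mul(W, W), 7))) = Add(2, Mul(-1, Add(Pow(W, 2), 7))) = Add(2, Mul(-1, Add(7, Pow(W, 2)))) = Add(2, Add(-7, Mul(-1, Pow(W, 2)))) = Add(-5, Mul(-1, Pow(W, 2))))
f = 0 (f = Add(-4, 4) = 0)
Add(Mul(Function('w')(-7, Function('n')(4)), Function('l')(6)), f) = Add(Mul(1, Add(-5, Mul(-1, Pow(6, 2)))), 0) = Add(Mul(1, Add(-5, Mul(-1, 36))), 0) = Add(Mul(1, Add(-5, -36)), 0) = Add(Mul(1, -41), 0) = Add(-41, 0) = -41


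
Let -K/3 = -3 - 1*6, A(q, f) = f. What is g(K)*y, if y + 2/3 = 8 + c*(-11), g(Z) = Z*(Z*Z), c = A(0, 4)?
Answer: -721710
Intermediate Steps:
K = 27 (K = -3*(-3 - 1*6) = -3*(-3 - 6) = -3*(-9) = 27)
c = 4
g(Z) = Z³ (g(Z) = Z*Z² = Z³)
y = -110/3 (y = -⅔ + (8 + 4*(-11)) = -⅔ + (8 - 44) = -⅔ - 36 = -110/3 ≈ -36.667)
g(K)*y = 27³*(-110/3) = 19683*(-110/3) = -721710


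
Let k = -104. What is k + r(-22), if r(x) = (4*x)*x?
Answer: 1832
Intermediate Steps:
r(x) = 4*x²
k + r(-22) = -104 + 4*(-22)² = -104 + 4*484 = -104 + 1936 = 1832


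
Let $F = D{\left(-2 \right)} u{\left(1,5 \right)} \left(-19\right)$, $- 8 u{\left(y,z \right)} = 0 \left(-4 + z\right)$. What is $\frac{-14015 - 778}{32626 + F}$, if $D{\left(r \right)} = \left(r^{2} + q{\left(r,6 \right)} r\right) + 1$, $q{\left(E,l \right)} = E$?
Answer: $- \frac{14793}{32626} \approx -0.45341$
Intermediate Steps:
$u{\left(y,z \right)} = 0$ ($u{\left(y,z \right)} = - \frac{0 \left(-4 + z\right)}{8} = \left(- \frac{1}{8}\right) 0 = 0$)
$D{\left(r \right)} = 1 + 2 r^{2}$ ($D{\left(r \right)} = \left(r^{2} + r r\right) + 1 = \left(r^{2} + r^{2}\right) + 1 = 2 r^{2} + 1 = 1 + 2 r^{2}$)
$F = 0$ ($F = \left(1 + 2 \left(-2\right)^{2}\right) 0 \left(-19\right) = \left(1 + 2 \cdot 4\right) 0 \left(-19\right) = \left(1 + 8\right) 0 \left(-19\right) = 9 \cdot 0 \left(-19\right) = 0 \left(-19\right) = 0$)
$\frac{-14015 - 778}{32626 + F} = \frac{-14015 - 778}{32626 + 0} = - \frac{14793}{32626}$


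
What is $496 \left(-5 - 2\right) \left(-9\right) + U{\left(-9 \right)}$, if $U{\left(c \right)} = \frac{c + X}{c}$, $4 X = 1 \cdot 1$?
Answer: $\frac{1124963}{36} \approx 31249.0$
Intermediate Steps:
$X = \frac{1}{4}$ ($X = \frac{1 \cdot 1}{4} = \frac{1}{4} \cdot 1 = \frac{1}{4} \approx 0.25$)
$U{\left(c \right)} = \frac{\frac{1}{4} + c}{c}$ ($U{\left(c \right)} = \frac{c + \frac{1}{4}}{c} = \frac{\frac{1}{4} + c}{c}$)
$496 \left(-5 - 2\right) \left(-9\right) + U{\left(-9 \right)} = 496 \left(-5 - 2\right) \left(-9\right) + \frac{\frac{1}{4} - 9}{-9} = 496 \left(\left(-7\right) \left(-9\right)\right) - - \frac{35}{36} = 496 \cdot 63 + \frac{35}{36} = 31248 + \frac{35}{36} = \frac{1124963}{36}$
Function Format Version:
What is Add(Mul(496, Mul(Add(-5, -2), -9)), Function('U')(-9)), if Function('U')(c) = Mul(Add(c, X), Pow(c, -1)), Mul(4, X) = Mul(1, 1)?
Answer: Rational(1124963, 36) ≈ 31249.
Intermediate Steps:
X = Rational(1, 4) (X = Mul(Rational(1, 4), Mul(1, 1)) = Mul(Rational(1, 4), 1) = Rational(1, 4) ≈ 0.25000)
Function('U')(c) = Mul(Pow(c, -1), Add(Rational(1, 4), c)) (Function('U')(c) = Mul(Add(c, Rational(1, 4)), Pow(c, -1)) = Mul(Add(Rational(1, 4), c), Pow(c, -1)) = Mul(Pow(c, -1), Add(Rational(1, 4), c)))
Add(Mul(496, Mul(Add(-5, -2), -9)), Function('U')(-9)) = Add(Mul(496, Mul(Add(-5, -2), -9)), Mul(Pow(-9, -1), Add(Rational(1, 4), -9))) = Add(Mul(496, Mul(-7, -9)), Mul(Rational(-1, 9), Rational(-35, 4))) = Add(Mul(496, 63), Rational(35, 36)) = Add(31248, Rational(35, 36)) = Rational(1124963, 36)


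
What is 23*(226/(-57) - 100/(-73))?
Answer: -248354/4161 ≈ -59.686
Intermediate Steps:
23*(226/(-57) - 100/(-73)) = 23*(226*(-1/57) - 100*(-1/73)) = 23*(-226/57 + 100/73) = 23*(-10798/4161) = -248354/4161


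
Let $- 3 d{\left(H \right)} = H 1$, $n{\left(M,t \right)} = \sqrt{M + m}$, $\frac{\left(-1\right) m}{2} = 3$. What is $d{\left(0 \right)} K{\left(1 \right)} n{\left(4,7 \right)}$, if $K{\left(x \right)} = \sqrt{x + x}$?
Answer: $0$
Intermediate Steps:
$m = -6$ ($m = \left(-2\right) 3 = -6$)
$n{\left(M,t \right)} = \sqrt{-6 + M}$ ($n{\left(M,t \right)} = \sqrt{M - 6} = \sqrt{-6 + M}$)
$d{\left(H \right)} = - \frac{H}{3}$ ($d{\left(H \right)} = - \frac{H 1}{3} = - \frac{H}{3}$)
$K{\left(x \right)} = \sqrt{2} \sqrt{x}$ ($K{\left(x \right)} = \sqrt{2 x} = \sqrt{2} \sqrt{x}$)
$d{\left(0 \right)} K{\left(1 \right)} n{\left(4,7 \right)} = \left(- \frac{1}{3}\right) 0 \sqrt{2} \sqrt{1} \sqrt{-6 + 4} = 0 \sqrt{2} \cdot 1 \sqrt{-2} = 0 \sqrt{2} i \sqrt{2} = 0 i \sqrt{2} = 0$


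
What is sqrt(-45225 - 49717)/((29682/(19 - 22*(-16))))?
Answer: 371*I*sqrt(94942)/29682 ≈ 3.8513*I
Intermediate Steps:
sqrt(-45225 - 49717)/((29682/(19 - 22*(-16)))) = sqrt(-94942)/((29682/(19 + 352))) = (I*sqrt(94942))/((29682/371)) = (I*sqrt(94942))/((29682*(1/371))) = (I*sqrt(94942))/(29682/371) = (I*sqrt(94942))*(371/29682) = 371*I*sqrt(94942)/29682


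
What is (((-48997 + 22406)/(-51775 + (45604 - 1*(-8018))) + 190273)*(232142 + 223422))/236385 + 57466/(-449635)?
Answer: 4798762939640584822/13087468841355 ≈ 3.6667e+5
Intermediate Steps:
(((-48997 + 22406)/(-51775 + (45604 - 1*(-8018))) + 190273)*(232142 + 223422))/236385 + 57466/(-449635) = ((-26591/(-51775 + (45604 + 8018)) + 190273)*455564)*(1/236385) + 57466*(-1/449635) = ((-26591/(-51775 + 53622) + 190273)*455564)*(1/236385) - 57466/449635 = ((-26591/1847 + 190273)*455564)*(1/236385) - 57466/449635 = ((351407640/1847)*455564)*(1/236385) - 57466/449635 = (160088670108960/1847)*(1/236385) - 57466/449635 = 10672578007264/29106873 - 57466/449635 = 4798762939640584822/13087468841355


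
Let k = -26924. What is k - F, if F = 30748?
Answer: -57672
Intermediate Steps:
k - F = -26924 - 1*30748 = -26924 - 30748 = -57672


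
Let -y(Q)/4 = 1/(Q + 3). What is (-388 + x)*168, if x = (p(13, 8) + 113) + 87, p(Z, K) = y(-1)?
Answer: -31920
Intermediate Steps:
y(Q) = -4/(3 + Q) (y(Q) = -4/(Q + 3) = -4/(3 + Q))
p(Z, K) = -2 (p(Z, K) = -4/(3 - 1) = -4/2 = -4*1/2 = -2)
x = 198 (x = (-2 + 113) + 87 = 111 + 87 = 198)
(-388 + x)*168 = (-388 + 198)*168 = -190*168 = -31920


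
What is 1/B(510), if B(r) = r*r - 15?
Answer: 1/260085 ≈ 3.8449e-6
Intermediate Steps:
B(r) = -15 + r**2 (B(r) = r**2 - 15 = -15 + r**2)
1/B(510) = 1/(-15 + 510**2) = 1/(-15 + 260100) = 1/260085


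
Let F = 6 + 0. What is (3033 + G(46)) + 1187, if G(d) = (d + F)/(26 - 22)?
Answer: 4233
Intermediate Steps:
F = 6
G(d) = 3/2 + d/4 (G(d) = (d + 6)/(26 - 22) = (6 + d)/4 = (6 + d)*(¼) = 3/2 + d/4)
(3033 + G(46)) + 1187 = (3033 + (3/2 + (¼)*46)) + 1187 = (3033 + (3/2 + 23/2)) + 1187 = (3033 + 13) + 1187 = 3046 + 1187 = 4233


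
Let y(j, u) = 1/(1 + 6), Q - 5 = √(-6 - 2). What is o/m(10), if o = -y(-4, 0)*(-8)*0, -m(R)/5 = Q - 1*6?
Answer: 0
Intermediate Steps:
Q = 5 + 2*I*√2 (Q = 5 + √(-6 - 2) = 5 + √(-8) = 5 + 2*I*√2 ≈ 5.0 + 2.8284*I)
y(j, u) = ⅐ (y(j, u) = 1/7 = ⅐)
m(R) = 5 - 10*I*√2 (m(R) = -5*((5 + 2*I*√2) - 1*6) = -5*((5 + 2*I*√2) - 6) = -5*(-1 + 2*I*√2) = 5 - 10*I*√2)
o = 0 (o = -(⅐)*(-8)*0 = -(-8)*0/7 = -1*0 = 0)
o/m(10) = 0/(5 - 10*I*√2) = 0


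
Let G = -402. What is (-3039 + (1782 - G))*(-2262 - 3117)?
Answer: 4599045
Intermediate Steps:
(-3039 + (1782 - G))*(-2262 - 3117) = (-3039 + (1782 - 1*(-402)))*(-2262 - 3117) = (-3039 + (1782 + 402))*(-5379) = (-3039 + 2184)*(-5379) = -855*(-5379) = 4599045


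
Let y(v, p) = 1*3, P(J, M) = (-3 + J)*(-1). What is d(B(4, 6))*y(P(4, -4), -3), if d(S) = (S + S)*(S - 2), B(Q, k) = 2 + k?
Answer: 288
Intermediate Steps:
P(J, M) = 3 - J
y(v, p) = 3
d(S) = 2*S*(-2 + S) (d(S) = (2*S)*(-2 + S) = 2*S*(-2 + S))
d(B(4, 6))*y(P(4, -4), -3) = (2*(2 + 6)*(-2 + (2 + 6)))*3 = (2*8*(-2 + 8))*3 = (2*8*6)*3 = 96*3 = 288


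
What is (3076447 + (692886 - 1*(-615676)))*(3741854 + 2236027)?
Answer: 26213061985929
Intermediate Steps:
(3076447 + (692886 - 1*(-615676)))*(3741854 + 2236027) = (3076447 + (692886 + 615676))*5977881 = (3076447 + 1308562)*5977881 = 4385009*5977881 = 26213061985929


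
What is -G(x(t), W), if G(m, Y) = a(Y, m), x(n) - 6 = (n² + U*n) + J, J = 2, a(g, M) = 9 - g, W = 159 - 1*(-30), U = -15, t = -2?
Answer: 180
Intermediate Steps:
W = 189 (W = 159 + 30 = 189)
x(n) = 8 + n² - 15*n (x(n) = 6 + ((n² - 15*n) + 2) = 6 + (2 + n² - 15*n) = 8 + n² - 15*n)
G(m, Y) = 9 - Y
-G(x(t), W) = -(9 - 1*189) = -(9 - 189) = -1*(-180) = 180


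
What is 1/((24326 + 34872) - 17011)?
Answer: 1/42187 ≈ 2.3704e-5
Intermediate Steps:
1/((24326 + 34872) - 17011) = 1/(59198 - 17011) = 1/42187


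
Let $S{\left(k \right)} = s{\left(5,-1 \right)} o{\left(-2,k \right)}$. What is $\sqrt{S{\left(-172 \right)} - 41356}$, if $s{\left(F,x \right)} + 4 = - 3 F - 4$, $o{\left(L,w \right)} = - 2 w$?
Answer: $2 i \sqrt{12317} \approx 221.96 i$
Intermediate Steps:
$s{\left(F,x \right)} = -8 - 3 F$ ($s{\left(F,x \right)} = -4 - \left(4 + 3 F\right) = -8 - 3 F$)
$S{\left(k \right)} = 46 k$ ($S{\left(k \right)} = \left(-8 - 15\right) \left(- 2 k\right) = - 23 \left(- 2 k\right) = 46 k$)
$\sqrt{S{\left(-172 \right)} - 41356} = \sqrt{46 \left(-172\right) - 41356} = \sqrt{-7912 - 41356} = \sqrt{-49268} = 2 i \sqrt{12317}$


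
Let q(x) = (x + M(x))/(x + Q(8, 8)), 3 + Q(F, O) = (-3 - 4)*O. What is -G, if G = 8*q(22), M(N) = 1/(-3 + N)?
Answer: 3352/703 ≈ 4.7681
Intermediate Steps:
Q(F, O) = -3 - 7*O (Q(F, O) = -3 + (-3 - 4)*O = -3 - 7*O)
q(x) = (x + 1/(-3 + x))/(-59 + x) (q(x) = (x + 1/(-3 + x))/(x + (-3 - 7*8)) = (x + 1/(-3 + x))/(x + (-3 - 56)) = (x + 1/(-3 + x))/(x - 59) = (x + 1/(-3 + x))/(-59 + x))
G = -3352/703 (G = 8*((1 + 22*(-3 + 22))/((-59 + 22)*(-3 + 22))) = 8*((1 + 22*19)/(-37*19)) = 8*(-1/37*1/19*(1 + 418)) = 8*(-1/37*1/19*419) = 8*(-419/703) = -3352/703 ≈ -4.7681)
-G = -1*(-3352/703) = 3352/703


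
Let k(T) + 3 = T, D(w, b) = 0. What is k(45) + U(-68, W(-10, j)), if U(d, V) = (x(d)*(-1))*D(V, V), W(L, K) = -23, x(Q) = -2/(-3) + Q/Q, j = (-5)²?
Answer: 42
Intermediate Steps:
j = 25
x(Q) = 5/3 (x(Q) = -2*(-⅓) + 1 = ⅔ + 1 = 5/3)
k(T) = -3 + T
U(d, V) = 0 (U(d, V) = ((5/3)*(-1))*0 = -5/3*0 = 0)
k(45) + U(-68, W(-10, j)) = (-3 + 45) + 0 = 42 + 0 = 42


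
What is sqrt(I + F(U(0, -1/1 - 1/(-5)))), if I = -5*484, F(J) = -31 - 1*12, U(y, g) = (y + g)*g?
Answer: I*sqrt(2463) ≈ 49.629*I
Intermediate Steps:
U(y, g) = g*(g + y) (U(y, g) = (g + y)*g = g*(g + y))
F(J) = -43 (F(J) = -31 - 12 = -43)
I = -2420
sqrt(I + F(U(0, -1/1 - 1/(-5)))) = sqrt(-2420 - 43) = sqrt(-2463) = I*sqrt(2463)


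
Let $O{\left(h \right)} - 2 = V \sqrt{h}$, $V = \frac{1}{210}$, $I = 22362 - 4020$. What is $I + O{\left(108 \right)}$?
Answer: $18344 + \frac{\sqrt{3}}{35} \approx 18344.0$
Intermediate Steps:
$I = 18342$
$V = \frac{1}{210} \approx 0.0047619$
$O{\left(h \right)} = 2 + \frac{\sqrt{h}}{210}$
$I + O{\left(108 \right)} = 18342 + \left(2 + \frac{\sqrt{108}}{210}\right) = 18342 + \left(2 + \frac{6 \sqrt{3}}{210}\right) = 18342 + \left(2 + \frac{\sqrt{3}}{35}\right) = 18344 + \frac{\sqrt{3}}{35}$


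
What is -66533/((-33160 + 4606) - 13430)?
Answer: 66533/41984 ≈ 1.5847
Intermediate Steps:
-66533/((-33160 + 4606) - 13430) = -66533/(-28554 - 13430) = -66533/(-41984) = -66533*(-1/41984) = 66533/41984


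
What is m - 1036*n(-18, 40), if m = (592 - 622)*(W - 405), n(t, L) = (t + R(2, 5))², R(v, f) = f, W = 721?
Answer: -184564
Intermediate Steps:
n(t, L) = (5 + t)² (n(t, L) = (t + 5)² = (5 + t)²)
m = -9480 (m = (592 - 622)*(721 - 405) = -30*316 = -9480)
m - 1036*n(-18, 40) = -9480 - 1036*(5 - 18)² = -9480 - 1036*(-13)² = -9480 - 1036*169 = -9480 - 175084 = -184564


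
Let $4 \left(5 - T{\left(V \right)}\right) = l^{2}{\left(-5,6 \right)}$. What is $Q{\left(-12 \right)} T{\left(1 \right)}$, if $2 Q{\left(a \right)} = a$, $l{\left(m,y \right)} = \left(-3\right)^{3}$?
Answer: $\frac{2127}{2} \approx 1063.5$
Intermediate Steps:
$l{\left(m,y \right)} = -27$
$Q{\left(a \right)} = \frac{a}{2}$
$T{\left(V \right)} = - \frac{709}{4}$ ($T{\left(V \right)} = 5 - \frac{\left(-27\right)^{2}}{4} = 5 - \frac{729}{4} = - \frac{709}{4}$)
$Q{\left(-12 \right)} T{\left(1 \right)} = \frac{1}{2} \left(-12\right) \left(- \frac{709}{4}\right) = \left(-6\right) \left(- \frac{709}{4}\right) = \frac{2127}{2}$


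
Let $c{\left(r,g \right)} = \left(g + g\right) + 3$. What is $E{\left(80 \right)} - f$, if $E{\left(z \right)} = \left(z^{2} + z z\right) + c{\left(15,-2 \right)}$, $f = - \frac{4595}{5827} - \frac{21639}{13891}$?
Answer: $\frac{1036177546341}{80942857} \approx 12801.0$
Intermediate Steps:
$c{\left(r,g \right)} = 3 + 2 g$ ($c{\left(r,g \right)} = 2 g + 3 = 3 + 2 g$)
$f = - \frac{189919598}{80942857}$ ($f = \left(-4595\right) \frac{1}{5827} - \frac{21639}{13891} = - \frac{4595}{5827} - \frac{21639}{13891} = - \frac{189919598}{80942857} \approx -2.3463$)
$E{\left(z \right)} = -1 + 2 z^{2}$ ($E{\left(z \right)} = \left(z^{2} + z z\right) + \left(3 + 2 \left(-2\right)\right) = \left(z^{2} + z^{2}\right) + \left(3 - 4\right) = 2 z^{2} - 1 = -1 + 2 z^{2}$)
$E{\left(80 \right)} - f = \left(-1 + 2 \cdot 80^{2}\right) - - \frac{189919598}{80942857} = \left(-1 + 2 \cdot 6400\right) + \frac{189919598}{80942857} = \left(-1 + 12800\right) + \frac{189919598}{80942857} = 12799 + \frac{189919598}{80942857} = \frac{1036177546341}{80942857}$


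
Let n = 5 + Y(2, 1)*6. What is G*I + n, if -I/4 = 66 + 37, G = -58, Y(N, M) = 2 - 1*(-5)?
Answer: 23943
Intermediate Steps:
Y(N, M) = 7 (Y(N, M) = 2 + 5 = 7)
I = -412 (I = -4*(66 + 37) = -4*103 = -412)
n = 47 (n = 5 + 7*6 = 5 + 42 = 47)
G*I + n = -58*(-412) + 47 = 23896 + 47 = 23943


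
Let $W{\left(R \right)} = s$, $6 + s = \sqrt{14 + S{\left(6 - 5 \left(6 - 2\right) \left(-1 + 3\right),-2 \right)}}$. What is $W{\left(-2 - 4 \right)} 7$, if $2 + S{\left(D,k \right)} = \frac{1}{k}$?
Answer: $-42 + \frac{7 \sqrt{46}}{2} \approx -18.262$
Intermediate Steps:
$S{\left(D,k \right)} = -2 + \frac{1}{k}$
$s = -6 + \frac{\sqrt{46}}{2}$ ($s = -6 + \sqrt{14 - \left(2 - \frac{1}{-2}\right)} = -6 + \sqrt{14 - \frac{5}{2}} = -6 + \sqrt{\frac{23}{2}} = -6 + \frac{\sqrt{46}}{2} \approx -2.6088$)
$W{\left(R \right)} = -6 + \frac{\sqrt{46}}{2}$
$W{\left(-2 - 4 \right)} 7 = \left(-6 + \frac{\sqrt{46}}{2}\right) 7 = -42 + \frac{7 \sqrt{46}}{2}$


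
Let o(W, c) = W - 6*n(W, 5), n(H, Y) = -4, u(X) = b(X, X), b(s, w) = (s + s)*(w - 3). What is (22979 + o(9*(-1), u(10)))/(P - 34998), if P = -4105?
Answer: -22994/39103 ≈ -0.58804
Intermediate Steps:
b(s, w) = 2*s*(-3 + w) (b(s, w) = (2*s)*(-3 + w) = 2*s*(-3 + w))
u(X) = 2*X*(-3 + X)
o(W, c) = 24 + W (o(W, c) = W - 6*(-4) = W + 24 = 24 + W)
(22979 + o(9*(-1), u(10)))/(P - 34998) = (22979 + (24 + 9*(-1)))/(-4105 - 34998) = (22979 + (24 - 9))/(-39103) = (22979 + 15)*(-1/39103) = 22994*(-1/39103) = -22994/39103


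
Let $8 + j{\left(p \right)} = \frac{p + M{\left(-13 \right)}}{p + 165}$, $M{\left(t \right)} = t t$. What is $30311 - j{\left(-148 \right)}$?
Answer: $\frac{515402}{17} \approx 30318.0$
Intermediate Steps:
$M{\left(t \right)} = t^{2}$
$j{\left(p \right)} = -8 + \frac{169 + p}{165 + p}$ ($j{\left(p \right)} = -8 + \frac{p + \left(-13\right)^{2}}{p + 165} = -8 + \frac{p + 169}{165 + p} = -8 + \frac{169 + p}{165 + p}$)
$30311 - j{\left(-148 \right)} = 30311 - \frac{-1151 - -1036}{165 - 148} = 30311 - \frac{-1151 + 1036}{17} = 30311 - \frac{1}{17} \left(-115\right) = 30311 - - \frac{115}{17} = 30311 + \frac{115}{17} = \frac{515402}{17}$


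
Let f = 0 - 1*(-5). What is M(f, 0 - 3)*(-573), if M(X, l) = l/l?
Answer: -573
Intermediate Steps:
f = 5 (f = 0 + 5 = 5)
M(X, l) = 1
M(f, 0 - 3)*(-573) = 1*(-573) = -573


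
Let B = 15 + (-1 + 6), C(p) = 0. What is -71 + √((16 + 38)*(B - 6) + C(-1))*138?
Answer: -71 + 828*√21 ≈ 3723.4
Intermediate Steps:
B = 20 (B = 15 + 5 = 20)
-71 + √((16 + 38)*(B - 6) + C(-1))*138 = -71 + √((16 + 38)*(20 - 6) + 0)*138 = -71 + √(54*14 + 0)*138 = -71 + √(756 + 0)*138 = -71 + √756*138 = -71 + (6*√21)*138 = -71 + 828*√21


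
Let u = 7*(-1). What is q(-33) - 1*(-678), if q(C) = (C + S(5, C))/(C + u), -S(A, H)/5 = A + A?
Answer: 27203/40 ≈ 680.08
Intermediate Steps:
u = -7
S(A, H) = -10*A (S(A, H) = -5*(A + A) = -10*A)
q(C) = (-50 + C)/(-7 + C) (q(C) = (C - 10*5)/(C - 7) = (C - 50)/(-7 + C) = (-50 + C)/(-7 + C))
q(-33) - 1*(-678) = (-50 - 33)/(-7 - 33) - 1*(-678) = -83/(-40) + 678 = -1/40*(-83) + 678 = 83/40 + 678 = 27203/40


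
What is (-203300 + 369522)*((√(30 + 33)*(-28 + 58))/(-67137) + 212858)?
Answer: 35381682476 - 712380*√7/3197 ≈ 3.5382e+10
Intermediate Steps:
(-203300 + 369522)*((√(30 + 33)*(-28 + 58))/(-67137) + 212858) = 166222*((√63*30)*(-1/67137) + 212858) = 166222*(((3*√7)*30)*(-1/67137) + 212858) = 166222*((90*√7)*(-1/67137) + 212858) = 166222*(-30*√7/22379 + 212858) = 166222*(212858 - 30*√7/22379) = 35381682476 - 712380*√7/3197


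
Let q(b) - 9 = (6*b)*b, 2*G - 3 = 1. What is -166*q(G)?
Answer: -5478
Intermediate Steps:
G = 2 (G = 3/2 + (½)*1 = 3/2 + ½ = 2)
q(b) = 9 + 6*b² (q(b) = 9 + (6*b)*b = 9 + 6*b²)
-166*q(G) = -166*(9 + 6*2²) = -166*(9 + 6*4) = -166*(9 + 24) = -166*33 = -5478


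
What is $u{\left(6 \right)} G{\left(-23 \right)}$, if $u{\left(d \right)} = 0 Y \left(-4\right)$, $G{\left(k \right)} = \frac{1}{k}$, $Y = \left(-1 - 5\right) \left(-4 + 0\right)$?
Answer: $0$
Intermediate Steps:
$Y = 24$ ($Y = \left(-6\right) \left(-4\right) = 24$)
$u{\left(d \right)} = 0$ ($u{\left(d \right)} = 0 \cdot 24 \left(-4\right) = 0 \left(-4\right) = 0$)
$u{\left(6 \right)} G{\left(-23 \right)} = \frac{0}{-23} = 0 \left(- \frac{1}{23}\right) = 0$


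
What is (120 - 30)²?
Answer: 8100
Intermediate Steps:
(120 - 30)² = 90² = 8100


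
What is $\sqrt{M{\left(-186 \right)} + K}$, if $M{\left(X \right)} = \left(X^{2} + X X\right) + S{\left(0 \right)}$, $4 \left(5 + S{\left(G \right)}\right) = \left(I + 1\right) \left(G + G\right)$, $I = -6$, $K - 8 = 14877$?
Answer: $2 \sqrt{21018} \approx 289.95$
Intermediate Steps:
$K = 14885$ ($K = 8 + 14877 = 14885$)
$S{\left(G \right)} = -5 - \frac{5 G}{2}$ ($S{\left(G \right)} = -5 + \frac{\left(-6 + 1\right) \left(G + G\right)}{4} = -5 + \frac{\left(-5\right) 2 G}{4} = -5 + \frac{\left(-10\right) G}{4} = -5 - \frac{5 G}{2}$)
$M{\left(X \right)} = -5 + 2 X^{2}$ ($M{\left(X \right)} = \left(X^{2} + X X\right) - 5 = \left(X^{2} + X^{2}\right) + \left(-5 + 0\right) = 2 X^{2} - 5 = -5 + 2 X^{2}$)
$\sqrt{M{\left(-186 \right)} + K} = \sqrt{\left(-5 + 2 \left(-186\right)^{2}\right) + 14885} = \sqrt{\left(-5 + 2 \cdot 34596\right) + 14885} = \sqrt{\left(-5 + 69192\right) + 14885} = \sqrt{69187 + 14885} = \sqrt{84072} = 2 \sqrt{21018}$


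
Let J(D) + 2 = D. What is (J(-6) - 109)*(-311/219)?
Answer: 12129/73 ≈ 166.15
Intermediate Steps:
J(D) = -2 + D
(J(-6) - 109)*(-311/219) = ((-2 - 6) - 109)*(-311/219) = (-8 - 109)*(-311*1/219) = -117*(-311/219) = 12129/73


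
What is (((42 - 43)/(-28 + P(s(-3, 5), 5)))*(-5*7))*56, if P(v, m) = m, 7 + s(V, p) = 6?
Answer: -1960/23 ≈ -85.217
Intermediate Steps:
s(V, p) = -1 (s(V, p) = -7 + 6 = -1)
(((42 - 43)/(-28 + P(s(-3, 5), 5)))*(-5*7))*56 = (((42 - 43)/(-28 + 5))*(-5*7))*56 = (-1/(-23)*(-35))*56 = (-1*(-1/23)*(-35))*56 = ((1/23)*(-35))*56 = -35/23*56 = -1960/23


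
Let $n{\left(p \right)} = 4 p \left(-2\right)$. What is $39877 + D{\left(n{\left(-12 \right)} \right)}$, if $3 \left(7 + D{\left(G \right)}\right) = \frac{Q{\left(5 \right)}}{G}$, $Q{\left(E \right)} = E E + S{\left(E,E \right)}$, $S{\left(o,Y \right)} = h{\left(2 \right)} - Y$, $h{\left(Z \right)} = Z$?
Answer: $\frac{5741291}{144} \approx 39870.0$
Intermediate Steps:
$S{\left(o,Y \right)} = 2 - Y$
$Q{\left(E \right)} = 2 + E^{2} - E$ ($Q{\left(E \right)} = E E - \left(-2 + E\right) = E^{2} - \left(-2 + E\right) = 2 + E^{2} - E$)
$n{\left(p \right)} = - 8 p$
$D{\left(G \right)} = -7 + \frac{22}{3 G}$ ($D{\left(G \right)} = -7 + \frac{\left(2 + 5^{2} - 5\right) \frac{1}{G}}{3} = -7 + \frac{\left(2 + 25 - 5\right) \frac{1}{G}}{3} = -7 + \frac{22 \frac{1}{G}}{3} = -7 + \frac{22}{3 G}$)
$39877 + D{\left(n{\left(-12 \right)} \right)} = 39877 - \left(7 - \frac{22}{3 \left(\left(-8\right) \left(-12\right)\right)}\right) = 39877 - \left(7 - \frac{22}{3 \cdot 96}\right) = 39877 + \left(-7 + \frac{22}{3} \cdot \frac{1}{96}\right) = 39877 + \left(-7 + \frac{11}{144}\right) = 39877 - \frac{997}{144} = \frac{5741291}{144}$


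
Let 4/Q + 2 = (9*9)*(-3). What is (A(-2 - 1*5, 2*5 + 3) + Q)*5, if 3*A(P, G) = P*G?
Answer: -22307/147 ≈ -151.75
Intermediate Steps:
Q = -4/245 (Q = 4/(-2 + (9*9)*(-3)) = 4/(-2 + 81*(-3)) = 4/(-2 - 243) = 4/(-245) = 4*(-1/245) = -4/245 ≈ -0.016327)
A(P, G) = G*P/3 (A(P, G) = (P*G)/3 = (G*P)/3 = G*P/3)
(A(-2 - 1*5, 2*5 + 3) + Q)*5 = ((2*5 + 3)*(-2 - 1*5)/3 - 4/245)*5 = ((10 + 3)*(-2 - 5)/3 - 4/245)*5 = ((⅓)*13*(-7) - 4/245)*5 = (-91/3 - 4/245)*5 = -22307/735*5 = -22307/147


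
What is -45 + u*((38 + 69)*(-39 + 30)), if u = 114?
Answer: -109827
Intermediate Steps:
-45 + u*((38 + 69)*(-39 + 30)) = -45 + 114*((38 + 69)*(-39 + 30)) = -45 + 114*(107*(-9)) = -45 + 114*(-963) = -45 - 109782 = -109827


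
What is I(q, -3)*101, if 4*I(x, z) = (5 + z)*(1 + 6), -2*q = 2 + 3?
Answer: 707/2 ≈ 353.50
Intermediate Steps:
q = -5/2 (q = -(2 + 3)/2 = -½*5 = -5/2 ≈ -2.5000)
I(x, z) = 35/4 + 7*z/4 (I(x, z) = ((5 + z)*(1 + 6))/4 = ((5 + z)*7)/4 = (35 + 7*z)/4 = 35/4 + 7*z/4)
I(q, -3)*101 = (35/4 + (7/4)*(-3))*101 = (35/4 - 21/4)*101 = (7/2)*101 = 707/2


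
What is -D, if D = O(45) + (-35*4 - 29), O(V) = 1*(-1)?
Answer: 170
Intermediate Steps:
O(V) = -1
D = -170 (D = -1 + (-35*4 - 29) = -1 + (-140 - 29) = -1 - 169 = -170)
-D = -1*(-170) = 170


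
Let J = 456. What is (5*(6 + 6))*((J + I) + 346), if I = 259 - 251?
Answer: 48600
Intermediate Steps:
I = 8
(5*(6 + 6))*((J + I) + 346) = (5*(6 + 6))*((456 + 8) + 346) = (5*12)*(464 + 346) = 60*810 = 48600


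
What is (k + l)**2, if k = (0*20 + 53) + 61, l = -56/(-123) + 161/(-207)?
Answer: 1759550809/136161 ≈ 12923.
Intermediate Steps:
l = -119/369 (l = -56*(-1/123) + 161*(-1/207) = 56/123 - 7/9 = -119/369 ≈ -0.32249)
k = 114 (k = (0 + 53) + 61 = 53 + 61 = 114)
(k + l)**2 = (114 - 119/369)**2 = (41947/369)**2 = 1759550809/136161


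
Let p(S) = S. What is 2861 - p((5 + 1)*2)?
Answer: 2849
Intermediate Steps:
2861 - p((5 + 1)*2) = 2861 - (5 + 1)*2 = 2861 - 6*2 = 2861 - 1*12 = 2861 - 12 = 2849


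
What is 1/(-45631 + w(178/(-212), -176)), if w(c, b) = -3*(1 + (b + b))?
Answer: -1/44578 ≈ -2.2433e-5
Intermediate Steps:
w(c, b) = -3 - 6*b (w(c, b) = -3*(1 + 2*b) = -3 - 6*b)
1/(-45631 + w(178/(-212), -176)) = 1/(-45631 + (-3 - 6*(-176))) = 1/(-45631 + (-3 + 1056)) = 1/(-45631 + 1053) = 1/(-44578) = -1/44578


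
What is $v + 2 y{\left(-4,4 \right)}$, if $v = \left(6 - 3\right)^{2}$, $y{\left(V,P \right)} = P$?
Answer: $17$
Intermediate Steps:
$v = 9$ ($v = 3^{2} = 9$)
$v + 2 y{\left(-4,4 \right)} = 9 + 2 \cdot 4 = 9 + 8 = 17$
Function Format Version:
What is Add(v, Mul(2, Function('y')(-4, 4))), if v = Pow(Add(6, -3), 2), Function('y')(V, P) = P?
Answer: 17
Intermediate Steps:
v = 9 (v = Pow(3, 2) = 9)
Add(v, Mul(2, Function('y')(-4, 4))) = Add(9, Mul(2, 4)) = Add(9, 8) = 17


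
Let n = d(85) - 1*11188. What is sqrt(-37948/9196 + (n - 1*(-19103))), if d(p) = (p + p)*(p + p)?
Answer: sqrt(1607935762)/209 ≈ 191.86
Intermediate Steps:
d(p) = 4*p**2 (d(p) = (2*p)*(2*p) = 4*p**2)
n = 17712 (n = 4*85**2 - 1*11188 = 4*7225 - 11188 = 28900 - 11188 = 17712)
sqrt(-37948/9196 + (n - 1*(-19103))) = sqrt(-37948/9196 + (17712 - 1*(-19103))) = sqrt(-37948*1/9196 + (17712 + 19103)) = sqrt(-9487/2299 + 36815) = sqrt(84628198/2299) = sqrt(1607935762)/209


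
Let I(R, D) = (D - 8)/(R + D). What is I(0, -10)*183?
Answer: 1647/5 ≈ 329.40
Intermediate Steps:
I(R, D) = (-8 + D)/(D + R)
I(0, -10)*183 = ((-8 - 10)/(-10 + 0))*183 = (-18/(-10))*183 = -⅒*(-18)*183 = (9/5)*183 = 1647/5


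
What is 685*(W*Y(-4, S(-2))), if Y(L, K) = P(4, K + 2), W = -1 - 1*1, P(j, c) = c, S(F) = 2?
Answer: -5480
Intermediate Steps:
W = -2 (W = -1 - 1 = -2)
Y(L, K) = 2 + K (Y(L, K) = K + 2 = 2 + K)
685*(W*Y(-4, S(-2))) = 685*(-2*(2 + 2)) = 685*(-2*4) = 685*(-8) = -5480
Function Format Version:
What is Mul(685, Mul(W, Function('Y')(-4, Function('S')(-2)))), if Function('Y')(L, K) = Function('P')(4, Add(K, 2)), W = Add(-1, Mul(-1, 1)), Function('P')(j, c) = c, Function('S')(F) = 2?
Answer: -5480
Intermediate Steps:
W = -2 (W = Add(-1, -1) = -2)
Function('Y')(L, K) = Add(2, K) (Function('Y')(L, K) = Add(K, 2) = Add(2, K))
Mul(685, Mul(W, Function('Y')(-4, Function('S')(-2)))) = Mul(685, Mul(-2, Add(2, 2))) = Mul(685, Mul(-2, 4)) = Mul(685, -8) = -5480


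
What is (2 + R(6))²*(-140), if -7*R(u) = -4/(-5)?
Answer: -17424/35 ≈ -497.83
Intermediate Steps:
R(u) = -4/35 (R(u) = -(-4)/(7*(-5)) = -(-4)*(-1)/(7*5) = -⅐*⅘ = -4/35)
(2 + R(6))²*(-140) = (2 - 4/35)²*(-140) = (66/35)²*(-140) = (4356/1225)*(-140) = -17424/35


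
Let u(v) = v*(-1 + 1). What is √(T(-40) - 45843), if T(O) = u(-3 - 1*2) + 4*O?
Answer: I*√46003 ≈ 214.48*I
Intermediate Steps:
u(v) = 0 (u(v) = v*0 = 0)
T(O) = 4*O (T(O) = 0 + 4*O = 4*O)
√(T(-40) - 45843) = √(4*(-40) - 45843) = √(-160 - 45843) = √(-46003) = I*√46003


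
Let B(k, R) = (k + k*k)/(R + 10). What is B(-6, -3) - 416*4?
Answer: -11618/7 ≈ -1659.7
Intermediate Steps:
B(k, R) = (k + k**2)/(10 + R)
B(-6, -3) - 416*4 = -6*(1 - 6)/(10 - 3) - 416*4 = -6*(-5)/7 - 13*128 = -6*1/7*(-5) - 1664 = 30/7 - 1664 = -11618/7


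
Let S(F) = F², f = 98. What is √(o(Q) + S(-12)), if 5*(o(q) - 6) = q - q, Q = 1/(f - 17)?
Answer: 5*√6 ≈ 12.247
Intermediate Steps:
Q = 1/81 (Q = 1/(98 - 17) = 1/81 ≈ 0.012346)
o(q) = 6 (o(q) = 6 + (q - q)/5 = 6 + (⅕)*0 = 6 + 0 = 6)
√(o(Q) + S(-12)) = √(6 + (-12)²) = √(6 + 144) = √150 = 5*√6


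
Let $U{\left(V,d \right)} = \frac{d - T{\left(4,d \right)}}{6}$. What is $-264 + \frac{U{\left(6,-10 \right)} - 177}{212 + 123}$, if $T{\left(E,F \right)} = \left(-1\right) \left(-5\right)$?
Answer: $- \frac{177239}{670} \approx -264.54$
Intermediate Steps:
$T{\left(E,F \right)} = 5$
$U{\left(V,d \right)} = - \frac{5}{6} + \frac{d}{6}$ ($U{\left(V,d \right)} = \frac{d - 5}{6} = \left(d - 5\right) \frac{1}{6} = \left(-5 + d\right) \frac{1}{6} = - \frac{5}{6} + \frac{d}{6}$)
$-264 + \frac{U{\left(6,-10 \right)} - 177}{212 + 123} = -264 + \frac{\left(- \frac{5}{6} + \frac{1}{6} \left(-10\right)\right) - 177}{212 + 123} = -264 + \frac{\left(- \frac{5}{6} - \frac{5}{3}\right) - 177}{335} = -264 + \left(- \frac{5}{2} - 177\right) \frac{1}{335} = -264 - \frac{359}{670} = - \frac{177239}{670}$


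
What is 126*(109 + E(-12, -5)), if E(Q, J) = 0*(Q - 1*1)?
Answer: 13734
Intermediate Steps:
E(Q, J) = 0 (E(Q, J) = 0*(Q - 1) = 0*(-1 + Q) = 0)
126*(109 + E(-12, -5)) = 126*(109 + 0) = 126*109 = 13734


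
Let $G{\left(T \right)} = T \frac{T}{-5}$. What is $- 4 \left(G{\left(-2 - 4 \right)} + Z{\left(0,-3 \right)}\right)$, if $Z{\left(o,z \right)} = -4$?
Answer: $\frac{224}{5} \approx 44.8$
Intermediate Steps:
$G{\left(T \right)} = - \frac{T^{2}}{5}$ ($G{\left(T \right)} = T T \left(- \frac{1}{5}\right) = T \left(- \frac{T}{5}\right) = - \frac{T^{2}}{5}$)
$- 4 \left(G{\left(-2 - 4 \right)} + Z{\left(0,-3 \right)}\right) = - 4 \left(- \frac{\left(-2 - 4\right)^{2}}{5} - 4\right) = - 4 \left(- \frac{\left(-6\right)^{2}}{5} - 4\right) = - 4 \left(\left(- \frac{1}{5}\right) 36 - 4\right) = - 4 \left(- \frac{36}{5} - 4\right) = \left(-4\right) \left(- \frac{56}{5}\right) = \frac{224}{5}$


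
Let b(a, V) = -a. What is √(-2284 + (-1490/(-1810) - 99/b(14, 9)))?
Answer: I*√14615227634/2534 ≈ 47.709*I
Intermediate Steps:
√(-2284 + (-1490/(-1810) - 99/b(14, 9))) = √(-2284 + (-1490/(-1810) - 99/((-1*14)))) = √(-2284 + (-1490*(-1/1810) - 99/(-14))) = √(-2284 + (149/181 - 99*(-1/14))) = √(-2284 + (149/181 + 99/14)) = √(-2284 + 20005/2534) = √(-5767651/2534) = I*√14615227634/2534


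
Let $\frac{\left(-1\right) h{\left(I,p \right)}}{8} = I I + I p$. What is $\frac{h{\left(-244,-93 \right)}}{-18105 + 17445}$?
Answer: $\frac{164456}{165} \approx 996.7$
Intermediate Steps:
$h{\left(I,p \right)} = - 8 I^{2} - 8 I p$ ($h{\left(I,p \right)} = - 8 \left(I I + I p\right) = - 8 \left(I^{2} + I p\right) = - 8 I^{2} - 8 I p$)
$\frac{h{\left(-244,-93 \right)}}{-18105 + 17445} = \frac{\left(-8\right) \left(-244\right) \left(-244 - 93\right)}{-18105 + 17445} = \frac{\left(-8\right) \left(-244\right) \left(-337\right)}{-660} = \left(-657824\right) \left(- \frac{1}{660}\right) = \frac{164456}{165}$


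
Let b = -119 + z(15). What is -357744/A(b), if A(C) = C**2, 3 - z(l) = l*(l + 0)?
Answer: -357744/116281 ≈ -3.0765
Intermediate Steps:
z(l) = 3 - l**2 (z(l) = 3 - l*(l + 0) = 3 - l*l = 3 - l**2)
b = -341 (b = -119 + (3 - 1*15**2) = -119 + (3 - 1*225) = -119 + (3 - 225) = -119 - 222 = -341)
-357744/A(b) = -357744/((-341)**2) = -357744/116281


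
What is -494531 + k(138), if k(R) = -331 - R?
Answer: -495000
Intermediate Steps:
-494531 + k(138) = -494531 + (-331 - 1*138) = -494531 + (-331 - 138) = -494531 - 469 = -495000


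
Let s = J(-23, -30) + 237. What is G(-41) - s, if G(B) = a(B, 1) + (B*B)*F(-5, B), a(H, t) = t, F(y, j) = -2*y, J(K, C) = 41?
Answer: 16533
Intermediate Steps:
s = 278 (s = 41 + 237 = 278)
G(B) = 1 + 10*B² (G(B) = 1 + (B*B)*(-2*(-5)) = 1 + B²*10 = 1 + 10*B²)
G(-41) - s = (1 + 10*(-41)²) - 1*278 = (1 + 10*1681) - 278 = (1 + 16810) - 278 = 16811 - 278 = 16533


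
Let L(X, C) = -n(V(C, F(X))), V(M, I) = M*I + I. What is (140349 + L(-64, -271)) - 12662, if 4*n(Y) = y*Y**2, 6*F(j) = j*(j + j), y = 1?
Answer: -33973734713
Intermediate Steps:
F(j) = j**2/3 (F(j) = (j*(j + j))/6 = (j*(2*j))/6 = (2*j**2)/6 = j**2/3)
V(M, I) = I + I*M (V(M, I) = I*M + I = I + I*M)
n(Y) = Y**2/4 (n(Y) = (1*Y**2)/4 = Y**2/4)
L(X, C) = -X**4*(1 + C)**2/36 (L(X, C) = -((X**2/3)*(1 + C))**2/4 = -(X**2*(1 + C)/3)**2/4 = -X**4*(1 + C)**2/9/4 = -X**4*(1 + C)**2/36)
(140349 + L(-64, -271)) - 12662 = (140349 - 1/36*(-64)**4*(1 - 271)**2) - 12662 = (140349 - 1/36*16777216*(-270)**2) - 12662 = (140349 - 1/36*16777216*72900) - 12662 = (140349 - 33973862400) - 12662 = -33973722051 - 12662 = -33973734713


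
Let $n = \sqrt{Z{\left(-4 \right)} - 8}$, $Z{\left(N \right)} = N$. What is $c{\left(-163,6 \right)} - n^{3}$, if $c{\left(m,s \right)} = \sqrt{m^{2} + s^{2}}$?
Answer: $\sqrt{26605} + 24 i \sqrt{3} \approx 163.11 + 41.569 i$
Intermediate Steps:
$n = 2 i \sqrt{3}$ ($n = \sqrt{-4 - 8} = \sqrt{-12} = 2 i \sqrt{3} \approx 3.4641 i$)
$c{\left(-163,6 \right)} - n^{3} = \sqrt{\left(-163\right)^{2} + 6^{2}} - \left(2 i \sqrt{3}\right)^{3} = \sqrt{26569 + 36} - - 24 i \sqrt{3} = \sqrt{26605} + 24 i \sqrt{3}$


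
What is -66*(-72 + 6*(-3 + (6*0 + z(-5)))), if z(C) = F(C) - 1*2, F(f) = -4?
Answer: 8316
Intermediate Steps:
z(C) = -6 (z(C) = -4 - 1*2 = -4 - 2 = -6)
-66*(-72 + 6*(-3 + (6*0 + z(-5)))) = -66*(-72 + 6*(-3 + (6*0 - 6))) = -66*(-72 + 6*(-3 + (0 - 6))) = -66*(-72 + 6*(-3 - 6)) = -66*(-72 + 6*(-9)) = -66*(-72 - 54) = -66*(-126) = 8316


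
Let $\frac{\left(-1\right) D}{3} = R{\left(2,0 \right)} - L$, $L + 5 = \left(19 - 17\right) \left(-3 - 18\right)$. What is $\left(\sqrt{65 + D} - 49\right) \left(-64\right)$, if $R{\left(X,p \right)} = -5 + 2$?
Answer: $3136 - 64 i \sqrt{67} \approx 3136.0 - 523.86 i$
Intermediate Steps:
$R{\left(X,p \right)} = -3$
$L = -47$ ($L = -5 + \left(19 - 17\right) \left(-3 - 18\right) = -5 + 2 \left(-21\right) = -5 - 42 = -47$)
$D = -132$ ($D = - 3 \left(-3 - -47\right) = - 3 \left(-3 + 47\right) = \left(-3\right) 44 = -132$)
$\left(\sqrt{65 + D} - 49\right) \left(-64\right) = \left(\sqrt{65 - 132} - 49\right) \left(-64\right) = \left(\sqrt{-67} - 49\right) \left(-64\right) = \left(i \sqrt{67} - 49\right) \left(-64\right) = \left(-49 + i \sqrt{67}\right) \left(-64\right) = 3136 - 64 i \sqrt{67}$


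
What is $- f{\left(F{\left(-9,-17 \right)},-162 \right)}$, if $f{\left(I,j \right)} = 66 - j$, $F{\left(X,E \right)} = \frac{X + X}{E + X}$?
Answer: $-228$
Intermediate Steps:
$F{\left(X,E \right)} = \frac{2 X}{E + X}$
$- f{\left(F{\left(-9,-17 \right)},-162 \right)} = - (66 - -162) = - (66 + 162) = \left(-1\right) 228 = -228$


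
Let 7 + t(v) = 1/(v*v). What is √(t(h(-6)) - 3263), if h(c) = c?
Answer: I*√117719/6 ≈ 57.184*I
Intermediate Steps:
t(v) = -7 + v⁻² (t(v) = -7 + 1/(v*v) = -7 + v⁻²)
√(t(h(-6)) - 3263) = √((-7 + (-6)⁻²) - 3263) = √((-7 + 1/36) - 3263) = √(-251/36 - 3263) = √(-117719/36) = I*√117719/6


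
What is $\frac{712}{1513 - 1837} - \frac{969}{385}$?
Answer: $- \frac{147019}{31185} \approx -4.7144$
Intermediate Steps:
$\frac{712}{1513 - 1837} - \frac{969}{385} = \frac{712}{-324} - \frac{969}{385} = 712 \left(- \frac{1}{324}\right) - \frac{969}{385} = - \frac{178}{81} - \frac{969}{385} = - \frac{147019}{31185}$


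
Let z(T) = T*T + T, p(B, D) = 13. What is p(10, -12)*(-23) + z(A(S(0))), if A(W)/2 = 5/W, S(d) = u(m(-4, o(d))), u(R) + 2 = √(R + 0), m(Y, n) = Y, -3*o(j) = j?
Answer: -603/2 + 10*I ≈ -301.5 + 10.0*I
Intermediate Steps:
o(j) = -j/3
u(R) = -2 + √R (u(R) = -2 + √(R + 0) = -2 + √R)
S(d) = -2 + 2*I (S(d) = -2 + √(-4) = -2 + 2*I)
A(W) = 10/W (A(W) = 2*(5/W) = 10/W)
z(T) = T + T² (z(T) = T² + T = T + T²)
p(10, -12)*(-23) + z(A(S(0))) = 13*(-23) + (10/(-2 + 2*I))*(1 + 10/(-2 + 2*I)) = -299 + (10*((-2 - 2*I)/8))*(1 + 10*((-2 - 2*I)/8)) = -299 + (5*(-2 - 2*I)/4)*(1 + 5*(-2 - 2*I)/4) = -299 + 5*(1 + 5*(-2 - 2*I)/4)*(-2 - 2*I)/4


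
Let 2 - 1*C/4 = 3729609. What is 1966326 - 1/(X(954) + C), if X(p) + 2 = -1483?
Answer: 29337412849639/14919913 ≈ 1.9663e+6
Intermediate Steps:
C = -14918428 (C = 8 - 4*3729609 = 8 - 14918436 = -14918428)
X(p) = -1485 (X(p) = -2 - 1483 = -1485)
1966326 - 1/(X(954) + C) = 1966326 - 1/(-1485 - 14918428) = 1966326 - 1/(-14919913) = 1966326 - 1*(-1/14919913) = 1966326 + 1/14919913 = 29337412849639/14919913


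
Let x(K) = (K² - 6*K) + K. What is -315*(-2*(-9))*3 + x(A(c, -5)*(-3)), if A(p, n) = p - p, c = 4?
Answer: -17010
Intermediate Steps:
A(p, n) = 0
x(K) = K² - 5*K
-315*(-2*(-9))*3 + x(A(c, -5)*(-3)) = -315*(-2*(-9))*3 + (0*(-3))*(-5 + 0*(-3)) = -5670*3 + 0*(-5 + 0) = -315*54 + 0*(-5) = -17010 + 0 = -17010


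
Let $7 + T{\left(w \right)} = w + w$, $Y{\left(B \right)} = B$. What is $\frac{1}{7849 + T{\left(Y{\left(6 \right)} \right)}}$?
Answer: $\frac{1}{7854} \approx 0.00012732$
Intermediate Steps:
$T{\left(w \right)} = -7 + 2 w$ ($T{\left(w \right)} = -7 + \left(w + w\right) = -7 + 2 w$)
$\frac{1}{7849 + T{\left(Y{\left(6 \right)} \right)}} = \frac{1}{7849 + \left(-7 + 2 \cdot 6\right)} = \frac{1}{7849 + \left(-7 + 12\right)} = \frac{1}{7849 + 5} = \frac{1}{7854}$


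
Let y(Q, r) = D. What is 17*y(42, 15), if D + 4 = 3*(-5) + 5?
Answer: -238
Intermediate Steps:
D = -14 (D = -4 + (3*(-5) + 5) = -4 + (-15 + 5) = -4 - 10 = -14)
y(Q, r) = -14
17*y(42, 15) = 17*(-14) = -238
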